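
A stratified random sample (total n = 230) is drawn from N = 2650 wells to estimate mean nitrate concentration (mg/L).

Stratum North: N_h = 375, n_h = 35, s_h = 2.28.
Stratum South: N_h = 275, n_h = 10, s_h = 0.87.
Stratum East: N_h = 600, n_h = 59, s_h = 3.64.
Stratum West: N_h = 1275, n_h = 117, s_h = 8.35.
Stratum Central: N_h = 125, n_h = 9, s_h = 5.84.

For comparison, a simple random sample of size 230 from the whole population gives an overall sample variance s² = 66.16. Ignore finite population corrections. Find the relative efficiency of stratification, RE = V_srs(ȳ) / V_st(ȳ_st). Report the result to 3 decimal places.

RE ≈ 1.779

V̂(ȳ_st) = Σ W_h² s_h²/n_h, with W_h = N_h/N and N = 2650:
  stratum North: (375/2650)²·2.28²/35 = 0.00297422
  stratum South: (275/2650)²·0.87²/10 = 0.000815102
  stratum East: (600/2650)²·3.64²/59 = 0.0115123
  stratum West: (1275/2650)²·8.35²/117 = 0.137948
  stratum Central: (125/2650)²·5.84²/9 = 0.00843163
V_st = 0.161681
V_srs = s²/n = 66.16/230 = 0.287652
Relative efficiency = V_srs / V_st = 0.287652/0.161681 = 1.7791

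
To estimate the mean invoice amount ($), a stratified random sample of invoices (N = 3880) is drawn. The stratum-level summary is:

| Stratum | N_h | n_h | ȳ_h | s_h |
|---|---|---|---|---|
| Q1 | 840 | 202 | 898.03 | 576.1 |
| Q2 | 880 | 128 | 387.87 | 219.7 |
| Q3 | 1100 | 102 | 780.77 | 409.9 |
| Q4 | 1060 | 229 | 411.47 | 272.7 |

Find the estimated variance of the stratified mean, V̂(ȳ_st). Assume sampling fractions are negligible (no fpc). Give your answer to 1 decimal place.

V̂(ȳ_st) = Σ W_h² s_h²/n_h, with W_h = N_h/N and N = 3880:
  stratum Q1: (840/3880)²·576.1²/202 = 77.0086
  stratum Q2: (880/3880)²·219.7²/128 = 19.3978
  stratum Q3: (1100/3880)²·409.9²/102 = 132.397
  stratum Q4: (1060/3880)²·272.7²/229 = 24.2372
V̂(ȳ_st) = 253.04

V̂(ȳ_st) ≈ 253.0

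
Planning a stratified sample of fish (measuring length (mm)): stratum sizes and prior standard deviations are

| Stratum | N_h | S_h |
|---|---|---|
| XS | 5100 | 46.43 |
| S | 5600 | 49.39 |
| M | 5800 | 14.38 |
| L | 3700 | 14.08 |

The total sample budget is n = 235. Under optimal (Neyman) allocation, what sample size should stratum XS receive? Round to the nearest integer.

Neyman allocation: n_h = n · N_h S_h / Σ N_i S_i, with n = 235.
  stratum XS: N_h·S_h = 5100·46.43 = 236793.00
  stratum S: N_h·S_h = 5600·49.39 = 276584.00
  stratum M: N_h·S_h = 5800·14.38 = 83404.00
  stratum L: N_h·S_h = 3700·14.08 = 52096.00
Σ N_h S_h = 648877.00
n for stratum XS = 235·236793.00/648877.00 = 85.758 → 86

86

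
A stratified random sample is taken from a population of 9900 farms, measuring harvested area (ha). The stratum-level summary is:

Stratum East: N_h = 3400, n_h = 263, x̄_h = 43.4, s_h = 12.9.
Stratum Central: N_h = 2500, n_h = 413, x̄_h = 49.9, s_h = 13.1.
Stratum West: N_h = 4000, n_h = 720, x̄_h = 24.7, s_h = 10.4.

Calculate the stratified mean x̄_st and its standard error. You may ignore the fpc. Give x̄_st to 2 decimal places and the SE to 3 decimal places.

x̄_st ≈ 37.49, SE ≈ 0.354

x̄_st = Σ W_h x̄_h = (3400·43.4 + 2500·49.9 + 4000·24.7)/9900 = 37.48586
V̂(x̄_st) = Σ W_h² s_h²/n_h, with W_h = N_h/N and N = 9900:
  stratum East: (3400/9900)²·12.9²/263 = 0.0746296
  stratum Central: (2500/9900)²·13.1²/413 = 0.0264973
  stratum West: (4000/9900)²·10.4²/720 = 0.0245236
V̂(x̄_st) = 0.125651
SE(x̄_st) = √0.125651 = 0.354472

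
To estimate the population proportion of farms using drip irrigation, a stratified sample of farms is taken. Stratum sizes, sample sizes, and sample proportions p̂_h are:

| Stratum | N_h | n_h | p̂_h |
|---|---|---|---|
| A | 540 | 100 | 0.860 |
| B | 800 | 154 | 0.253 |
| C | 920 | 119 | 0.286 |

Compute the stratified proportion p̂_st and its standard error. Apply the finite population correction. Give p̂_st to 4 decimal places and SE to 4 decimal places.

N = 2260; stratum weights W_h = N_h/N.
p̂_st = Σ W_h p̂_h = (540·0.860 + 800·0.253 + 920·0.286)/2260 = 0.41147
V̂(p̂_st) = Σ W_h² (1 − n_h/N_h) p̂_h(1−p̂_h)/(n_h−1):
  stratum A: (540/2260)²·(1 − 100/540)·0.860·0.140/99 = 5.65745e-05
  stratum B: (800/2260)²·(1 − 154/800)·0.253·0.747/153 = 0.000124984
  stratum C: (920/2260)²·(1 − 119/920)·0.286·0.714/118 = 0.000249681
V̂(p̂_st) = 0.00043124; SE = √V̂ = 0.0207663

p̂_st ≈ 0.4115, SE ≈ 0.0208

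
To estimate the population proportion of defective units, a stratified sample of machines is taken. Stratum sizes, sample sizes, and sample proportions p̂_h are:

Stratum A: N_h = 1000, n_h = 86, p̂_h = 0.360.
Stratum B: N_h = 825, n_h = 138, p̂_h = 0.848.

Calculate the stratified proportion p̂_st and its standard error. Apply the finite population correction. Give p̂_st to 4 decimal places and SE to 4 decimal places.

N = 1825; stratum weights W_h = N_h/N.
p̂_st = Σ W_h p̂_h = (1000·0.360 + 825·0.848)/1825 = 0.58060
V̂(p̂_st) = Σ W_h² (1 − n_h/N_h) p̂_h(1−p̂_h)/(n_h−1):
  stratum A: (1000/1825)²·(1 − 86/1000)·0.360·0.640/85 = 0.000743848
  stratum B: (825/1825)²·(1 − 138/825)·0.848·0.152/137 = 0.000160105
V̂(p̂_st) = 0.000903952; SE = √V̂ = 0.0300658

p̂_st ≈ 0.5806, SE ≈ 0.0301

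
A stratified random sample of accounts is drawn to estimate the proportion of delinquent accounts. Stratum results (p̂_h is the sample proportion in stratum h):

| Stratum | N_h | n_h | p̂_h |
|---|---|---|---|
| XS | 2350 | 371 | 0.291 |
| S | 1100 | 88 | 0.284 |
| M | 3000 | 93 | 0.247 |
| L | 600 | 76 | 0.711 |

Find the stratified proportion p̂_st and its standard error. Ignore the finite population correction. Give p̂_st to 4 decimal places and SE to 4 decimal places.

p̂_st ≈ 0.3069, SE ≈ 0.0225

N = 7050; stratum weights W_h = N_h/N.
p̂_st = Σ W_h p̂_h = (2350·0.291 + 1100·0.284 + 3000·0.247 + 600·0.711)/7050 = 0.30693
V̂(p̂_st) = Σ W_h² p̂_h(1−p̂_h)/(n_h−1):
  stratum XS: (2350/7050)²·0.291·0.709/370 = 6.19577e-05
  stratum S: (1100/7050)²·0.284·0.716/87 = 5.69009e-05
  stratum M: (3000/7050)²·0.247·0.753/92 = 0.000366074
  stratum L: (600/7050)²·0.711·0.289/75 = 1.98441e-05
V̂(p̂_st) = 0.000504776; SE = √V̂ = 0.0224672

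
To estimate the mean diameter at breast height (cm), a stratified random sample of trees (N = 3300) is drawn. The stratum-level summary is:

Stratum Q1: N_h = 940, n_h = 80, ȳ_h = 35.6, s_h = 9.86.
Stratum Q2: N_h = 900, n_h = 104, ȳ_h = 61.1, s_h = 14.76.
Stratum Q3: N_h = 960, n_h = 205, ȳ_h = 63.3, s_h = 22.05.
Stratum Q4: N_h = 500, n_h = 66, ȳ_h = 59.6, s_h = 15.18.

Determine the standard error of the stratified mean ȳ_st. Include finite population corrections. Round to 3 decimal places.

V̂(ȳ_st) = Σ W_h² (1 − n_h/N_h) s_h²/n_h, with W_h = N_h/N and N = 3300:
  stratum Q1: (940/3300)²·(1 − 80/940)·9.86²/80 = 0.0902116
  stratum Q2: (900/3300)²·(1 − 104/900)·14.76²/104 = 0.137806
  stratum Q3: (960/3300)²·(1 − 205/960)·22.05²/205 = 0.157853
  stratum Q4: (500/3300)²·(1 − 66/500)·15.18²/66 = 0.0695715
V̂(ȳ_st) = 0.455442
SE(ȳ_st) = √0.455442 = 0.674864

SE(ȳ_st) ≈ 0.675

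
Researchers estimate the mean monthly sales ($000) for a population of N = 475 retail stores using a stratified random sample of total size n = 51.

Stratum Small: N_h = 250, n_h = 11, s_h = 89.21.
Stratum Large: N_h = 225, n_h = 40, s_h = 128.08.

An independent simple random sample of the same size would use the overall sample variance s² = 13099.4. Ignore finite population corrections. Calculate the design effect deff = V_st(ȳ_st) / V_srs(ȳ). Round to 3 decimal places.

V̂(ȳ_st) = Σ W_h² s_h²/n_h, with W_h = N_h/N and N = 475:
  stratum Small: (250/475)²·89.21²/11 = 200.414
  stratum Large: (225/475)²·128.08²/40 = 92.0196
V_st = 292.433
V_srs = s²/n = 13099.4/51 = 256.851
deff = V_st / V_srs = 292.433/256.851 = 1.1385

deff ≈ 1.139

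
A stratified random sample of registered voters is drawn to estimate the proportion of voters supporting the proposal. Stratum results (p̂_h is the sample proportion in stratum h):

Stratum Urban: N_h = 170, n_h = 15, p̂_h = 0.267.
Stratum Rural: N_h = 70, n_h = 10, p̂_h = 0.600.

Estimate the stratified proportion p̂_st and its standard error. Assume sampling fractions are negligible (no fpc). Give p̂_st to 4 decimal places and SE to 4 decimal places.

N = 240; stratum weights W_h = N_h/N.
p̂_st = Σ W_h p̂_h = (170·0.267 + 70·0.600)/240 = 0.36412
V̂(p̂_st) = Σ W_h² p̂_h(1−p̂_h)/(n_h−1):
  stratum Urban: (170/240)²·0.267·0.733/14 = 0.00701395
  stratum Rural: (70/240)²·0.600·0.400/9 = 0.00226852
V̂(p̂_st) = 0.00928247; SE = √V̂ = 0.0963456

p̂_st ≈ 0.3641, SE ≈ 0.0963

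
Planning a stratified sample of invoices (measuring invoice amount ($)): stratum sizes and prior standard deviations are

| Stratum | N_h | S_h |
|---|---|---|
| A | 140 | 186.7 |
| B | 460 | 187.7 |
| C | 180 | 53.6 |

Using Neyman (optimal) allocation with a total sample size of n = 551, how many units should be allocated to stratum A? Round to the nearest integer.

118

Neyman allocation: n_h = n · N_h S_h / Σ N_i S_i, with n = 551.
  stratum A: N_h·S_h = 140·186.7 = 26138.00
  stratum B: N_h·S_h = 460·187.7 = 86342.00
  stratum C: N_h·S_h = 180·53.6 = 9648.00
Σ N_h S_h = 122128.00
n for stratum A = 551·26138.00/122128.00 = 117.926 → 118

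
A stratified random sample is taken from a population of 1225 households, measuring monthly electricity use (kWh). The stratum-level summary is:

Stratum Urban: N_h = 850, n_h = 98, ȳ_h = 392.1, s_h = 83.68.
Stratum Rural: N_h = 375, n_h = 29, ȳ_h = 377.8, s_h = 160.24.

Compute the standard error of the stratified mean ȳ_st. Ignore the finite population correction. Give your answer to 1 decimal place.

V̂(ȳ_st) = Σ W_h² s_h²/n_h, with W_h = N_h/N and N = 1225:
  stratum Urban: (850/1225)²·83.68²/98 = 34.4019
  stratum Rural: (375/1225)²·160.24²/29 = 82.9725
V̂(ȳ_st) = 117.374
SE(ȳ_st) = √117.374 = 10.8339

SE(ȳ_st) ≈ 10.8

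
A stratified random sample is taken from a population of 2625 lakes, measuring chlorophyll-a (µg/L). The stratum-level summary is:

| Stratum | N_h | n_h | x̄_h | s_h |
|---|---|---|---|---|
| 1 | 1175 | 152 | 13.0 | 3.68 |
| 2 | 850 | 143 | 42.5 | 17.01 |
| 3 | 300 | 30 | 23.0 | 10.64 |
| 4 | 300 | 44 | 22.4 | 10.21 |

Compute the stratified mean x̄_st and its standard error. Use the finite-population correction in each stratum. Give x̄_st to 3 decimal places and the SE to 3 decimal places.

x̄_st = Σ W_h x̄_h = (1175·13.0 + 850·42.5 + 300·23.0 + 300·22.4)/2625 = 24.76952
V̂(x̄_st) = Σ W_h² (1 − n_h/N_h) s_h²/n_h, with W_h = N_h/N and N = 2625:
  stratum 1: (1175/2625)²·(1 − 152/1175)·3.68²/152 = 0.015542
  stratum 2: (850/2625)²·(1 − 143/850)·17.01²/143 = 0.176462
  stratum 3: (300/2625)²·(1 − 30/300)·10.64²/30 = 0.0443597
  stratum 4: (300/2625)²·(1 − 44/300)·10.21²/44 = 0.0264059
V̂(x̄_st) = 0.26277
SE(x̄_st) = √0.26277 = 0.512611

x̄_st ≈ 24.770, SE ≈ 0.513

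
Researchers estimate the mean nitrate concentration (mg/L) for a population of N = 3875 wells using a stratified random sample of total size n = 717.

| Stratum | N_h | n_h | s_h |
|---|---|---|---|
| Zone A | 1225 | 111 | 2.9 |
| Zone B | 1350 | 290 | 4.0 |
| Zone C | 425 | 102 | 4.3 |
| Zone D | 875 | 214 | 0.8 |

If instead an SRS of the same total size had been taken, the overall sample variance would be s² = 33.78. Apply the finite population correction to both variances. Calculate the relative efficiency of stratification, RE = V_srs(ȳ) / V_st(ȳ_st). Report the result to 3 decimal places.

V̂(ȳ_st) = Σ W_h² (1 − n_h/N_h) s_h²/n_h, with W_h = N_h/N and N = 3875:
  stratum Zone A: (1225/3875)²·(1 − 111/1225)·2.9²/111 = 0.00688574
  stratum Zone B: (1350/3875)²·(1 − 290/1350)·4.0²/290 = 0.00525797
  stratum Zone C: (425/3875)²·(1 − 102/425)·4.3²/102 = 0.00165724
  stratum Zone D: (875/3875)²·(1 − 214/875)·0.8²/214 = 0.000115195
V_st = 0.0139161
V_srs = (1 − 717/3875)·33.78/717 = 0.0383956
Relative efficiency = V_srs / V_st = 0.0383956/0.0139161 = 2.7591

RE ≈ 2.759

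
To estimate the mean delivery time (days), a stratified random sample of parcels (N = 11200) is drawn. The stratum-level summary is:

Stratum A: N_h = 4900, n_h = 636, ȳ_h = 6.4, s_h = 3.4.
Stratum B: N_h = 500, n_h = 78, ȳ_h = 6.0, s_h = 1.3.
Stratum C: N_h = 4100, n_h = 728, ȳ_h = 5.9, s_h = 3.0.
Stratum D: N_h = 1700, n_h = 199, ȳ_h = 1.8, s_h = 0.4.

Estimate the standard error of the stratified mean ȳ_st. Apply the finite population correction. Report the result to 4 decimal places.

V̂(ȳ_st) = Σ W_h² (1 − n_h/N_h) s_h²/n_h, with W_h = N_h/N and N = 11200:
  stratum A: (4900/11200)²·(1 − 636/4900)·3.4²/636 = 0.00302746
  stratum B: (500/11200)²·(1 − 78/500)·1.3²/78 = 3.6445e-05
  stratum C: (4100/11200)²·(1 − 728/4100)·3.0²/728 = 0.00136253
  stratum D: (1700/11200)²·(1 − 199/1700)·0.4²/199 = 1.63554e-05
V̂(ȳ_st) = 0.00444279
SE(ȳ_st) = √0.00444279 = 0.0666542

SE(ȳ_st) ≈ 0.0667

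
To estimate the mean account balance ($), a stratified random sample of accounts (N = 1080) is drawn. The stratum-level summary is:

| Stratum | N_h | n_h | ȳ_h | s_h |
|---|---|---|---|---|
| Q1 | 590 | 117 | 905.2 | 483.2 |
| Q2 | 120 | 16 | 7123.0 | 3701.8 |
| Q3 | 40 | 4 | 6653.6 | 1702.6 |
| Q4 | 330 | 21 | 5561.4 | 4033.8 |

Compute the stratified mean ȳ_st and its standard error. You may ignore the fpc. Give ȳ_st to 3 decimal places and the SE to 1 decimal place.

ȳ_st = Σ W_h ȳ_h = (590·905.2 + 120·7123.0 + 40·6653.6 + 330·5561.4)/1080 = 3231.69815
V̂(ȳ_st) = Σ W_h² s_h²/n_h, with W_h = N_h/N and N = 1080:
  stratum Q1: (590/1080)²·483.2²/117 = 595.559
  stratum Q2: (120/1080)²·3701.8²/16 = 10573.6
  stratum Q3: (40/1080)²·1702.6²/4 = 994.118
  stratum Q4: (330/1080)²·4033.8²/21 = 72341.9
V̂(ȳ_st) = 84505.1
SE(ȳ_st) = √84505.1 = 290.698

ȳ_st ≈ 3231.698, SE ≈ 290.7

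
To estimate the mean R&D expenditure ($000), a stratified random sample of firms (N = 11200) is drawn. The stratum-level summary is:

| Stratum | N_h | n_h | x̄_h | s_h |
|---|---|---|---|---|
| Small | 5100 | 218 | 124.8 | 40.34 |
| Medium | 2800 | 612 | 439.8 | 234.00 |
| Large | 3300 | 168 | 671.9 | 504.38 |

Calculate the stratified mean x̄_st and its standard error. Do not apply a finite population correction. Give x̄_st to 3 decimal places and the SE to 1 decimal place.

x̄_st ≈ 364.749, SE ≈ 11.8

x̄_st = Σ W_h x̄_h = (5100·124.8 + 2800·439.8 + 3300·671.9)/11200 = 364.74911
V̂(x̄_st) = Σ W_h² s_h²/n_h, with W_h = N_h/N and N = 11200:
  stratum Small: (5100/11200)²·40.34²/218 = 1.54782
  stratum Medium: (2800/11200)²·234.00²/612 = 5.59191
  stratum Large: (3300/11200)²·504.38²/168 = 131.461
V̂(x̄_st) = 138.601
SE(x̄_st) = √138.601 = 11.7729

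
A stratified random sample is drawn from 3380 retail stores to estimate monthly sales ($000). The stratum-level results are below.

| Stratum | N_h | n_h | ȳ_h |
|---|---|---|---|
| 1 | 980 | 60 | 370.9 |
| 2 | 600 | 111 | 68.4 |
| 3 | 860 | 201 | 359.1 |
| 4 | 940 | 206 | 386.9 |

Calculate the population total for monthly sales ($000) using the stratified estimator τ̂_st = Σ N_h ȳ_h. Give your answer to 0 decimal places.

τ̂_st ≈ 1077034

τ̂_st = Σ N_h ȳ_h = 980·370.9 + 600·68.4 + 860·359.1 + 940·386.9 = 1077034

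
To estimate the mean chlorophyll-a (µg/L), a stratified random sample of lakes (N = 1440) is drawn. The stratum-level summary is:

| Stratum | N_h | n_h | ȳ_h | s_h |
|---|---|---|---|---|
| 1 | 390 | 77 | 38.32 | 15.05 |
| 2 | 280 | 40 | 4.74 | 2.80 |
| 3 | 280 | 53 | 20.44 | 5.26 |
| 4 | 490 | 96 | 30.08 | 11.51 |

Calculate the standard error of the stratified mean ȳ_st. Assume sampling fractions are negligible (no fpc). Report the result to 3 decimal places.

SE(ȳ_st) ≈ 0.635

V̂(ȳ_st) = Σ W_h² s_h²/n_h, with W_h = N_h/N and N = 1440:
  stratum 1: (390/1440)²·15.05²/77 = 0.215768
  stratum 2: (280/1440)²·2.80²/40 = 0.00741049
  stratum 3: (280/1440)²·5.26²/53 = 0.0197373
  stratum 4: (490/1440)²·11.51²/96 = 0.159789
V̂(ȳ_st) = 0.402704
SE(ȳ_st) = √0.402704 = 0.63459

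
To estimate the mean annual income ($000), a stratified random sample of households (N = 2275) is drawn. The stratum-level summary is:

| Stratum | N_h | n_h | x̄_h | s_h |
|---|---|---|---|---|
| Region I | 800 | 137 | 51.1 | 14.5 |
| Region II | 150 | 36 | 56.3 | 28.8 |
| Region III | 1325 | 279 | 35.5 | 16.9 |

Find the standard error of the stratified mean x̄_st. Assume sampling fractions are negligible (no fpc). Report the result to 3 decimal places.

SE(x̄_st) ≈ 0.798

V̂(x̄_st) = Σ W_h² s_h²/n_h, with W_h = N_h/N and N = 2275:
  stratum Region I: (800/2275)²·14.5²/137 = 0.189772
  stratum Region II: (150/2275)²·28.8²/36 = 0.100162
  stratum Region III: (1325/2275)²·16.9²/279 = 0.347247
V̂(x̄_st) = 0.637181
SE(x̄_st) = √0.637181 = 0.798236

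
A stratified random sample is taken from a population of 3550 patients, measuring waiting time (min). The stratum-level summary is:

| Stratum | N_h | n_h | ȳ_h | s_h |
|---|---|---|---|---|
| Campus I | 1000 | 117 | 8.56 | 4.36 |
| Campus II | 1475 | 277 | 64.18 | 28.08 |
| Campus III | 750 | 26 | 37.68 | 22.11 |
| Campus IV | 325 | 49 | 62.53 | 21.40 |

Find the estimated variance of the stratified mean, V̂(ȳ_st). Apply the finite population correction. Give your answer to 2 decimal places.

V̂(ȳ_st) = Σ W_h² (1 − n_h/N_h) s_h²/n_h, with W_h = N_h/N and N = 3550:
  stratum Campus I: (1000/3550)²·(1 − 117/1000)·4.36²/117 = 0.0113839
  stratum Campus II: (1475/3550)²·(1 − 277/1475)·28.08²/277 = 0.399123
  stratum Campus III: (750/3550)²·(1 − 26/750)·22.11²/26 = 0.810116
  stratum Campus IV: (325/3550)²·(1 − 49/325)·21.40²/49 = 0.0665223
V̂(ȳ_st) = 1.28715

V̂(ȳ_st) ≈ 1.29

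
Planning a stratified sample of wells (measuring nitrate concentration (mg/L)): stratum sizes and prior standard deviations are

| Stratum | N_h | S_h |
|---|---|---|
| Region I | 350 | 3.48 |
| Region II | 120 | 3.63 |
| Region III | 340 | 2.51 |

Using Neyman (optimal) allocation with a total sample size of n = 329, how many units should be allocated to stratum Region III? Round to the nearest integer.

112

Neyman allocation: n_h = n · N_h S_h / Σ N_i S_i, with n = 329.
  stratum Region I: N_h·S_h = 350·3.48 = 1218.00
  stratum Region II: N_h·S_h = 120·3.63 = 435.60
  stratum Region III: N_h·S_h = 340·2.51 = 853.40
Σ N_h S_h = 2507.00
n for stratum Region III = 329·853.40/2507.00 = 111.994 → 112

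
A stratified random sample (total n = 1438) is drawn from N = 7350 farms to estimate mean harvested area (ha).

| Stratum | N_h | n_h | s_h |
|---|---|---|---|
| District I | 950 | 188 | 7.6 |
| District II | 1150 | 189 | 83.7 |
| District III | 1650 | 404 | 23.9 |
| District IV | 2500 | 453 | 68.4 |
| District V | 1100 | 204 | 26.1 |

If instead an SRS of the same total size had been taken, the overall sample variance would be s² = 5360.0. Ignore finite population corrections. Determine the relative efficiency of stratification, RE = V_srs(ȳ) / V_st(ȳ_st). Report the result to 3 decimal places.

RE ≈ 1.654

V̂(ȳ_st) = Σ W_h² s_h²/n_h, with W_h = N_h/N and N = 7350:
  stratum District I: (950/7350)²·7.6²/188 = 0.00513265
  stratum District II: (1150/7350)²·83.7²/189 = 0.907424
  stratum District III: (1650/7350)²·23.9²/404 = 0.0712537
  stratum District IV: (2500/7350)²·68.4²/453 = 1.19487
  stratum District V: (1100/7350)²·26.1²/204 = 0.0747931
V_st = 2.25347
V_srs = s²/n = 5360.0/1438 = 3.7274
Relative efficiency = V_srs / V_st = 3.7274/2.25347 = 1.6541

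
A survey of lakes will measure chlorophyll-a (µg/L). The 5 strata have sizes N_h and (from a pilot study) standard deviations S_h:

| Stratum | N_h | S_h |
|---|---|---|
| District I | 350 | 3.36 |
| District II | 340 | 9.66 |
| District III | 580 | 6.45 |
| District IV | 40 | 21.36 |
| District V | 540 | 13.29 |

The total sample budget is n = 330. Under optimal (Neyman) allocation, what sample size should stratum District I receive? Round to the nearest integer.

24

Neyman allocation: n_h = n · N_h S_h / Σ N_i S_i, with n = 330.
  stratum District I: N_h·S_h = 350·3.36 = 1176.00
  stratum District II: N_h·S_h = 340·9.66 = 3284.40
  stratum District III: N_h·S_h = 580·6.45 = 3741.00
  stratum District IV: N_h·S_h = 40·21.36 = 854.40
  stratum District V: N_h·S_h = 540·13.29 = 7176.60
Σ N_h S_h = 16232.40
n for stratum District I = 330·1176.00/16232.40 = 23.908 → 24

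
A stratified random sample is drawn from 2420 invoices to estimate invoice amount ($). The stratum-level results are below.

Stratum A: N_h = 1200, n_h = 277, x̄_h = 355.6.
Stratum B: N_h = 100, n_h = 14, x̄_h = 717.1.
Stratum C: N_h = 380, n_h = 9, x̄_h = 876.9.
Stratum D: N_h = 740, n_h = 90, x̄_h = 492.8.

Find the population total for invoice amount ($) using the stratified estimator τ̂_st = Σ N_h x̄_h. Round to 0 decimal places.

τ̂_st ≈ 1196324

τ̂_st = Σ N_h x̄_h = 1200·355.6 + 100·717.1 + 380·876.9 + 740·492.8 = 1196324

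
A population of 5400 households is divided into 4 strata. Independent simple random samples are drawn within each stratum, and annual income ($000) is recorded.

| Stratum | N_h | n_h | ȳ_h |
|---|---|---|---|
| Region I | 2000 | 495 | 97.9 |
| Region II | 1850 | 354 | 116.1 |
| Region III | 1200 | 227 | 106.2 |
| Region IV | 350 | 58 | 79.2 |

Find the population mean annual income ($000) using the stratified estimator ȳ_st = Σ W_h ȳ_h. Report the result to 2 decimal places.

ȳ_st ≈ 104.77

N = Σ N_h = 5400. Stratum weights W_h = N_h/N.
ȳ_st = (2000·97.9 + 1850·116.1 + 1200·106.2 + 350·79.2) / 5400 = 104.7676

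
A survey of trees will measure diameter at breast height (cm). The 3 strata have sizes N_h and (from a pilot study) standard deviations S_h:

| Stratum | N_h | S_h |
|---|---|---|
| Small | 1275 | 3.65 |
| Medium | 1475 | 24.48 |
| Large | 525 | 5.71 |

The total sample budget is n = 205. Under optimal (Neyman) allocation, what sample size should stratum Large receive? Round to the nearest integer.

14

Neyman allocation: n_h = n · N_h S_h / Σ N_i S_i, with n = 205.
  stratum Small: N_h·S_h = 1275·3.65 = 4653.75
  stratum Medium: N_h·S_h = 1475·24.48 = 36108.00
  stratum Large: N_h·S_h = 525·5.71 = 2997.75
Σ N_h S_h = 43759.50
n for stratum Large = 205·2997.75/43759.50 = 14.044 → 14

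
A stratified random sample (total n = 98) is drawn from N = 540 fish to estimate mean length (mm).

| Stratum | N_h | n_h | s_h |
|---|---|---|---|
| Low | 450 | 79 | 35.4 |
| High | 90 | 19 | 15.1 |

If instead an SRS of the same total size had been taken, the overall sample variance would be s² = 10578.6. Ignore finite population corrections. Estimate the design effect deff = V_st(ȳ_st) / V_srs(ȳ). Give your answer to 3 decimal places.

V̂(ȳ_st) = Σ W_h² s_h²/n_h, with W_h = N_h/N and N = 540:
  stratum Low: (450/540)²·35.4²/79 = 11.0158
  stratum High: (90/540)²·15.1²/19 = 0.333348
V_st = 11.3492
V_srs = s²/n = 10578.6/98 = 107.945
deff = V_st / V_srs = 11.3492/107.945 = 0.1051

deff ≈ 0.105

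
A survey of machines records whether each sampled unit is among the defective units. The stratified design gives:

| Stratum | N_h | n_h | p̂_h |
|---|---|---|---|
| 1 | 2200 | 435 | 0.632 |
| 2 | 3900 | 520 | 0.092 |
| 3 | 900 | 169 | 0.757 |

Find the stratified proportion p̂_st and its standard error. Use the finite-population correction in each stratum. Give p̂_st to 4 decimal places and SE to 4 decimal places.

p̂_st ≈ 0.3472, SE ≈ 0.0100

N = 7000; stratum weights W_h = N_h/N.
p̂_st = Σ W_h p̂_h = (2200·0.632 + 3900·0.092 + 900·0.757)/7000 = 0.34721
V̂(p̂_st) = Σ W_h² (1 − n_h/N_h) p̂_h(1−p̂_h)/(n_h−1):
  stratum 1: (2200/7000)²·(1 − 435/2200)·0.632·0.368/434 = 4.24665e-05
  stratum 2: (3900/7000)²·(1 − 520/3900)·0.092·0.908/519 = 4.33004e-05
  stratum 3: (900/7000)²·(1 − 169/900)·0.757·0.243/168 = 1.47013e-05
V̂(p̂_st) = 0.000100468; SE = √V̂ = 0.0100234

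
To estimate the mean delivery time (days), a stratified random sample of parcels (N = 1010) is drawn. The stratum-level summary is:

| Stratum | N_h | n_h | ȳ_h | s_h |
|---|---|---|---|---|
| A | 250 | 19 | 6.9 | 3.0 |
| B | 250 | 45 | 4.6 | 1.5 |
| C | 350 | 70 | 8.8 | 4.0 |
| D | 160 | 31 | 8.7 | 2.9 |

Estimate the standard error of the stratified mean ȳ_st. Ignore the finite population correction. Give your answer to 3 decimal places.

SE(ȳ_st) ≈ 0.258

V̂(ȳ_st) = Σ W_h² s_h²/n_h, with W_h = N_h/N and N = 1010:
  stratum A: (250/1010)²·3.0²/19 = 0.0290219
  stratum B: (250/1010)²·1.5²/45 = 0.00306343
  stratum C: (350/1010)²·4.0²/70 = 0.0274483
  stratum D: (160/1010)²·2.9²/31 = 0.00680819
V̂(ȳ_st) = 0.0663418
SE(ȳ_st) = √0.0663418 = 0.257569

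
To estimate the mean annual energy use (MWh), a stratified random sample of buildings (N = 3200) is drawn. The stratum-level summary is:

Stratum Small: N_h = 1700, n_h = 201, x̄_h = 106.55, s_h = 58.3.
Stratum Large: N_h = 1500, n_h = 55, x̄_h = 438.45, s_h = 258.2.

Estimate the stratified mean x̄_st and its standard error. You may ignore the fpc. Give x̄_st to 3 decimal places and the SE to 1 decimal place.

x̄_st = Σ W_h x̄_h = (1700·106.55 + 1500·438.45)/3200 = 262.12813
V̂(x̄_st) = Σ W_h² s_h²/n_h, with W_h = N_h/N and N = 3200:
  stratum Small: (1700/3200)²·58.3²/201 = 4.77242
  stratum Large: (1500/3200)²·258.2²/55 = 266.338
V̂(x̄_st) = 271.11
SE(x̄_st) = √271.11 = 16.4654

x̄_st ≈ 262.128, SE ≈ 16.5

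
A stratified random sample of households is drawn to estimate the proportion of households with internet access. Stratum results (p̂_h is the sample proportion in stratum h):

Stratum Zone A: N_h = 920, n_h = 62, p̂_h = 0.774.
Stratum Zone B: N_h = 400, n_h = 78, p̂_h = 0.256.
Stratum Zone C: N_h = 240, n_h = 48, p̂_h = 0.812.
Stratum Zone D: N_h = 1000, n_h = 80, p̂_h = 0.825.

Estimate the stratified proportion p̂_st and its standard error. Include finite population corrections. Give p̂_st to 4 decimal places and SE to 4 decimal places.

p̂_st ≈ 0.7165, SE ≈ 0.0259

N = 2560; stratum weights W_h = N_h/N.
p̂_st = Σ W_h p̂_h = (920·0.774 + 400·0.256 + 240·0.812 + 1000·0.825)/2560 = 0.71655
V̂(p̂_st) = Σ W_h² (1 − n_h/N_h) p̂_h(1−p̂_h)/(n_h−1):
  stratum Zone A: (920/2560)²·(1 − 62/920)·0.774·0.226/61 = 0.000345394
  stratum Zone B: (400/2560)²·(1 − 78/400)·0.256·0.744/77 = 4.86136e-05
  stratum Zone C: (240/2560)²·(1 − 48/240)·0.812·0.188/47 = 2.28375e-05
  stratum Zone D: (1000/2560)²·(1 − 80/1000)·0.825·0.175/79 = 0.00025655
V̂(p̂_st) = 0.000673396; SE = √V̂ = 0.0259499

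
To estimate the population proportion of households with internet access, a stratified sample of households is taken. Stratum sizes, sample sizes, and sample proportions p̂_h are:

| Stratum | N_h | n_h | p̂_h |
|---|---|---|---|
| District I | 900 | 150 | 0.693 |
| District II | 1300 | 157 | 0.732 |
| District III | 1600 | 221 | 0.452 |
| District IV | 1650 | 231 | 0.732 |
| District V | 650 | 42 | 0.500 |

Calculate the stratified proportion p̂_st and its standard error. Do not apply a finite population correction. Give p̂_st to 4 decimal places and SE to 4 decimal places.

p̂_st ≈ 0.6281, SE ≈ 0.0172

N = 6100; stratum weights W_h = N_h/N.
p̂_st = Σ W_h p̂_h = (900·0.693 + 1300·0.732 + 1600·0.452 + 1650·0.732 + 650·0.500)/6100 = 0.62808
V̂(p̂_st) = Σ W_h² p̂_h(1−p̂_h)/(n_h−1):
  stratum District I: (900/6100)²·0.693·0.307/149 = 3.10821e-05
  stratum District II: (1300/6100)²·0.732·0.268/156 = 5.71148e-05
  stratum District III: (1600/6100)²·0.452·0.548/220 = 7.74598e-05
  stratum District IV: (1650/6100)²·0.732·0.268/230 = 6.2406e-05
  stratum District V: (650/6100)²·0.500·0.500/41 = 6.92346e-05
V̂(p̂_st) = 0.000297297; SE = √V̂ = 0.0172423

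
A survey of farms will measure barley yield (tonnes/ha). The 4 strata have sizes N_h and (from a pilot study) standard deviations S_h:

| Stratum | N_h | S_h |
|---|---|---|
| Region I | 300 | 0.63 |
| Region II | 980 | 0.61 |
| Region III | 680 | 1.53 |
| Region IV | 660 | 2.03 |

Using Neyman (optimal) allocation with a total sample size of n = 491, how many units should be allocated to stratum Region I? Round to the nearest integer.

Neyman allocation: n_h = n · N_h S_h / Σ N_i S_i, with n = 491.
  stratum Region I: N_h·S_h = 300·0.63 = 189.00
  stratum Region II: N_h·S_h = 980·0.61 = 597.80
  stratum Region III: N_h·S_h = 680·1.53 = 1040.40
  stratum Region IV: N_h·S_h = 660·2.03 = 1339.80
Σ N_h S_h = 3167.00
n for stratum Region I = 491·189.00/3167.00 = 29.302 → 29

29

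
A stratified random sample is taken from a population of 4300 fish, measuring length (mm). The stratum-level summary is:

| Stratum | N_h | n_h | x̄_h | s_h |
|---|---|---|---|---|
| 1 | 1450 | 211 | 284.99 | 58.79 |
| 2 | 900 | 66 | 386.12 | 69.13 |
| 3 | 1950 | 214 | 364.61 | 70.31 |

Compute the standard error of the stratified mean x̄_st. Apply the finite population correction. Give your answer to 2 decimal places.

V̂(x̄_st) = Σ W_h² (1 − n_h/N_h) s_h²/n_h, with W_h = N_h/N and N = 4300:
  stratum 1: (1450/4300)²·(1 − 211/1450)·58.79²/211 = 1.59157
  stratum 2: (900/4300)²·(1 − 66/900)·69.13²/66 = 2.93941
  stratum 3: (1950/4300)²·(1 − 214/1950)·70.31²/214 = 4.22929
V̂(x̄_st) = 8.76028
SE(x̄_st) = √8.76028 = 2.95978

SE(x̄_st) ≈ 2.96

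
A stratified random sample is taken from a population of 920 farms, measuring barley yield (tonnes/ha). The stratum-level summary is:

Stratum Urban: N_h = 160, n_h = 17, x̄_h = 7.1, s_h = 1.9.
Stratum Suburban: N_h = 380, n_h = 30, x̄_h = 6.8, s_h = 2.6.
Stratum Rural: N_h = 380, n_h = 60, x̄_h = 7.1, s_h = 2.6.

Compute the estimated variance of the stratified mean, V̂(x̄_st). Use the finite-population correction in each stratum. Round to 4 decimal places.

V̂(x̄_st) = Σ W_h² (1 − n_h/N_h) s_h²/n_h, with W_h = N_h/N and N = 920:
  stratum Urban: (160/920)²·(1 − 17/160)·1.9²/17 = 0.00574035
  stratum Suburban: (380/920)²·(1 − 30/380)·2.6²/30 = 0.035408
  stratum Rural: (380/920)²·(1 − 60/380)·2.6²/60 = 0.0161865
V̂(x̄_st) = 0.0573349

V̂(x̄_st) ≈ 0.0573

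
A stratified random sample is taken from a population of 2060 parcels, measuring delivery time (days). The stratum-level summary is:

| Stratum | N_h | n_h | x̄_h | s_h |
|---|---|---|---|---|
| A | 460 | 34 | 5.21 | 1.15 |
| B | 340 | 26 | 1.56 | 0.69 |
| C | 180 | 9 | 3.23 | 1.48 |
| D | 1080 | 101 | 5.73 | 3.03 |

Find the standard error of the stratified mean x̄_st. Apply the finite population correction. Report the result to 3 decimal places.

SE(x̄_st) ≈ 0.163

V̂(x̄_st) = Σ W_h² (1 − n_h/N_h) s_h²/n_h, with W_h = N_h/N and N = 2060:
  stratum A: (460/2060)²·(1 − 34/460)·1.15²/34 = 0.00179618
  stratum B: (340/2060)²·(1 − 26/340)·0.69²/26 = 0.00046068
  stratum C: (180/2060)²·(1 − 9/180)·1.48²/9 = 0.00176529
  stratum D: (1080/2060)²·(1 − 101/1080)·3.03²/101 = 0.0226483
V̂(x̄_st) = 0.0266705
SE(x̄_st) = √0.0266705 = 0.163311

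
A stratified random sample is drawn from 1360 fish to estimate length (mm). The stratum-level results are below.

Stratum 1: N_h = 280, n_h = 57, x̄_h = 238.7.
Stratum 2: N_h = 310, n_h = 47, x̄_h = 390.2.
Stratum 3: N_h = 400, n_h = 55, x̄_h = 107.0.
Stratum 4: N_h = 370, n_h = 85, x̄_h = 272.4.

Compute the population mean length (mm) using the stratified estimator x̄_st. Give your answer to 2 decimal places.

x̄_st ≈ 243.67

N = Σ N_h = 1360. Stratum weights W_h = N_h/N.
x̄_st = (280·238.7 + 310·390.2 + 400·107.0 + 370·272.4) / 1360 = 243.6662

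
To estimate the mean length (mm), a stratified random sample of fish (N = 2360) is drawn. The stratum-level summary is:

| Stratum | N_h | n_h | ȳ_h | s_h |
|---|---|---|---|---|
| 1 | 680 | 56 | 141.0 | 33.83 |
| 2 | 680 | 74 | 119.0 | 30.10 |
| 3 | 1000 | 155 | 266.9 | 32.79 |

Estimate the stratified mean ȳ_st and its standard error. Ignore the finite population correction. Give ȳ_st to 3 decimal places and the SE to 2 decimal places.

ȳ_st = Σ W_h ȳ_h = (680·141.0 + 680·119.0 + 1000·266.9)/2360 = 188.00847
V̂(ȳ_st) = Σ W_h² s_h²/n_h, with W_h = N_h/N and N = 2360:
  stratum 1: (680/2360)²·33.83²/56 = 1.69672
  stratum 2: (680/2360)²·30.10²/74 = 1.01647
  stratum 3: (1000/2360)²·32.79²/155 = 1.24545
V̂(ȳ_st) = 3.95864
SE(ȳ_st) = √3.95864 = 1.98963

ȳ_st ≈ 188.008, SE ≈ 1.99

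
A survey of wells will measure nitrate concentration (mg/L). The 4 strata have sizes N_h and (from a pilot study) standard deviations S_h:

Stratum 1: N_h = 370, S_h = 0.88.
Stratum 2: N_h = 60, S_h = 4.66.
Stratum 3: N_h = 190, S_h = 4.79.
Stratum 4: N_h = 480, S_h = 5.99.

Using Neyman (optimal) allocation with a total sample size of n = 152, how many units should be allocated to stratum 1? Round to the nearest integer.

11

Neyman allocation: n_h = n · N_h S_h / Σ N_i S_i, with n = 152.
  stratum 1: N_h·S_h = 370·0.88 = 325.60
  stratum 2: N_h·S_h = 60·4.66 = 279.60
  stratum 3: N_h·S_h = 190·4.79 = 910.10
  stratum 4: N_h·S_h = 480·5.99 = 2875.20
Σ N_h S_h = 4390.50
n for stratum 1 = 152·325.60/4390.50 = 11.272 → 11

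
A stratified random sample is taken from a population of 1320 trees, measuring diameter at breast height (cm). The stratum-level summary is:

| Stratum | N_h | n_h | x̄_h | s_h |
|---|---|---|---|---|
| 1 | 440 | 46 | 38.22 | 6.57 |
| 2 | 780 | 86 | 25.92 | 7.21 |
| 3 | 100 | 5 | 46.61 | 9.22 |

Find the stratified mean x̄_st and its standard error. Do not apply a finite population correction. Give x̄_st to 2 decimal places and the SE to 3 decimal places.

x̄_st ≈ 31.59, SE ≈ 0.643

x̄_st = Σ W_h x̄_h = (440·38.22 + 780·25.92 + 100·46.61)/1320 = 31.58742
V̂(x̄_st) = Σ W_h² s_h²/n_h, with W_h = N_h/N and N = 1320:
  stratum 1: (440/1320)²·6.57²/46 = 0.104263
  stratum 2: (780/1320)²·7.21²/86 = 0.211064
  stratum 3: (100/1320)²·9.22²/5 = 0.0975762
V̂(x̄_st) = 0.412903
SE(x̄_st) = √0.412903 = 0.642575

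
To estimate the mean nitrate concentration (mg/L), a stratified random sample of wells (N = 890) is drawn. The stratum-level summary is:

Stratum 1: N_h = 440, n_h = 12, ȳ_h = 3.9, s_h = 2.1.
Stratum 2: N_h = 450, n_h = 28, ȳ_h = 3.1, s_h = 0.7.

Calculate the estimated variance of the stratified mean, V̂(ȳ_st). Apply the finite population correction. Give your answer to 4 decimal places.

V̂(ȳ_st) = Σ W_h² (1 − n_h/N_h) s_h²/n_h, with W_h = N_h/N and N = 890:
  stratum 1: (440/890)²·(1 − 12/440)·2.1²/12 = 0.0873723
  stratum 2: (450/890)²·(1 − 28/450)·0.7²/28 = 0.00419549
V̂(ȳ_st) = 0.0915678

V̂(ȳ_st) ≈ 0.0916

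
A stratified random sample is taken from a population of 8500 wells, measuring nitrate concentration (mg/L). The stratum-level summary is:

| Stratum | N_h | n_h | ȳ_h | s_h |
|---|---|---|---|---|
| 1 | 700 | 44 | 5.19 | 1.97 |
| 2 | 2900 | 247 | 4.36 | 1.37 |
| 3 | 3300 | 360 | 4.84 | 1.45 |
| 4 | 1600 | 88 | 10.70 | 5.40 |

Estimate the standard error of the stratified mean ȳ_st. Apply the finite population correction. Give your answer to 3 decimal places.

V̂(ȳ_st) = Σ W_h² (1 − n_h/N_h) s_h²/n_h, with W_h = N_h/N and N = 8500:
  stratum 1: (700/8500)²·(1 − 44/700)·1.97²/44 = 0.000560588
  stratum 2: (2900/8500)²·(1 − 247/2900)·1.37²/247 = 0.000809173
  stratum 3: (3300/8500)²·(1 − 360/3300)·1.45²/360 = 0.000784254
  stratum 4: (1600/8500)²·(1 − 88/1600)·5.40²/88 = 0.0110953
V̂(ȳ_st) = 0.0132493
SE(ȳ_st) = √0.0132493 = 0.115106

SE(ȳ_st) ≈ 0.115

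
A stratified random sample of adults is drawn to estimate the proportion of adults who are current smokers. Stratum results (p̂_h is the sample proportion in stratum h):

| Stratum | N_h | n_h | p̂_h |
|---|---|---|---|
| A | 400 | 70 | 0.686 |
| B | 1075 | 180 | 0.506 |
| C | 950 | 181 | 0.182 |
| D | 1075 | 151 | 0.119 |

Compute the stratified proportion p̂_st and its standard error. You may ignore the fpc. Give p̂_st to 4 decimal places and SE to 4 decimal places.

p̂_st ≈ 0.3198, SE ≈ 0.0173

N = 3500; stratum weights W_h = N_h/N.
p̂_st = Σ W_h p̂_h = (400·0.686 + 1075·0.506 + 950·0.182 + 1075·0.119)/3500 = 0.31976
V̂(p̂_st) = Σ W_h² p̂_h(1−p̂_h)/(n_h−1):
  stratum A: (400/3500)²·0.686·0.314/69 = 4.07745e-05
  stratum B: (1075/3500)²·0.506·0.494/179 = 0.000131736
  stratum C: (950/3500)²·0.182·0.818/180 = 6.09345e-05
  stratum D: (1075/3500)²·0.119·0.881/150 = 6.59345e-05
V̂(p̂_st) = 0.00029938; SE = √V̂ = 0.0173026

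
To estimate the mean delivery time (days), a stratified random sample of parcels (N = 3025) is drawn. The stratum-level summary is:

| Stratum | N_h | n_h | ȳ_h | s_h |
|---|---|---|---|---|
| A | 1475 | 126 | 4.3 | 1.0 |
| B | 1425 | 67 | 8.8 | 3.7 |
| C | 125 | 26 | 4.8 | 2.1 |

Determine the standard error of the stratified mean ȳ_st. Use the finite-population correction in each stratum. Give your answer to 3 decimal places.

V̂(ȳ_st) = Σ W_h² (1 − n_h/N_h) s_h²/n_h, with W_h = N_h/N and N = 3025:
  stratum A: (1475/3025)²·(1 − 126/1475)·1.0²/126 = 0.00172577
  stratum B: (1425/3025)²·(1 − 67/1425)·3.7²/67 = 0.0432108
  stratum C: (125/3025)²·(1 − 26/125)·2.1²/26 = 0.000229382
V̂(ȳ_st) = 0.045166
SE(ȳ_st) = √0.045166 = 0.212523

SE(ȳ_st) ≈ 0.213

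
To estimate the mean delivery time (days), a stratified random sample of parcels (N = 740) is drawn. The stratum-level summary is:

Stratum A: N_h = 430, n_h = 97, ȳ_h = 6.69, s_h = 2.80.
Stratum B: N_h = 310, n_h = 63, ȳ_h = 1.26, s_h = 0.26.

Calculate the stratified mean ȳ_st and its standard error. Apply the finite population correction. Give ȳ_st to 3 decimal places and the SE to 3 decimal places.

ȳ_st = Σ W_h ȳ_h = (430·6.69 + 310·1.26)/740 = 4.41527
V̂(ȳ_st) = Σ W_h² (1 − n_h/N_h) s_h²/n_h, with W_h = N_h/N and N = 740:
  stratum A: (430/740)²·(1 − 97/430)·2.80²/97 = 0.0211346
  stratum B: (310/740)²·(1 − 63/310)·0.26²/63 = 0.000150038
V̂(ȳ_st) = 0.0212846
SE(ȳ_st) = √0.0212846 = 0.145892

ȳ_st ≈ 4.415, SE ≈ 0.146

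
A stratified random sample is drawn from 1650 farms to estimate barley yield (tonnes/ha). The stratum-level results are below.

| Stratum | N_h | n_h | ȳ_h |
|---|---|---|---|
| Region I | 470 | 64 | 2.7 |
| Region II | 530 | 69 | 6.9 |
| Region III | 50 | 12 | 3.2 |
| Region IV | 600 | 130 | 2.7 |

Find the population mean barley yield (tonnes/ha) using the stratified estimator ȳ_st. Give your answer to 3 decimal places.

N = Σ N_h = 1650. Stratum weights W_h = N_h/N.
ȳ_st = (470·2.7 + 530·6.9 + 50·3.2 + 600·2.7) / 1650 = 4.06424

ȳ_st ≈ 4.064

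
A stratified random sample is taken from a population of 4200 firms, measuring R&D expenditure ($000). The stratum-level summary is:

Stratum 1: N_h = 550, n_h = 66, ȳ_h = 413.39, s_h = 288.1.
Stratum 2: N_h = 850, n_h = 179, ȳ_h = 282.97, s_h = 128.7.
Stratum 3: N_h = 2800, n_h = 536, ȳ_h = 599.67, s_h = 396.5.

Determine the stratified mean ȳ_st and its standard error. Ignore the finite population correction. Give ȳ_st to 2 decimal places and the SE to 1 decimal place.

ȳ_st ≈ 511.18, SE ≈ 12.5

ȳ_st = Σ W_h ȳ_h = (550·413.39 + 850·282.97 + 2800·599.67)/4200 = 511.18214
V̂(ȳ_st) = Σ W_h² s_h²/n_h, with W_h = N_h/N and N = 4200:
  stratum 1: (550/4200)²·288.1²/66 = 21.566
  stratum 2: (850/4200)²·128.7²/179 = 3.79004
  stratum 3: (2800/4200)²·396.5²/536 = 130.358
V̂(ȳ_st) = 155.714
SE(ȳ_st) = √155.714 = 12.4786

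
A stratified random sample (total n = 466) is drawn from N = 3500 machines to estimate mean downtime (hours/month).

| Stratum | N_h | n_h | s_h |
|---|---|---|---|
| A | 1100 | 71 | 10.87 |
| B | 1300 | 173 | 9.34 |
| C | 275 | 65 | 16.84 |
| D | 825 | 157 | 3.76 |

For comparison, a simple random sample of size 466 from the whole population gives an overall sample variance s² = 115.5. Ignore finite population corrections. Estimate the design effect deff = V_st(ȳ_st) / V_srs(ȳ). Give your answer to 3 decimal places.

V̂(ȳ_st) = Σ W_h² s_h²/n_h, with W_h = N_h/N and N = 3500:
  stratum A: (1100/3500)²·10.87²/71 = 0.16438
  stratum B: (1300/3500)²·9.34²/173 = 0.0695662
  stratum C: (275/3500)²·16.84²/65 = 0.026934
  stratum D: (825/3500)²·3.76²/157 = 0.0050032
V_st = 0.265884
V_srs = s²/n = 115.5/466 = 0.247854
deff = V_st / V_srs = 0.265884/0.247854 = 1.0727

deff ≈ 1.073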